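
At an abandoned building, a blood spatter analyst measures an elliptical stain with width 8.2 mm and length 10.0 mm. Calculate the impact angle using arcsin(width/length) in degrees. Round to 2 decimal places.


Blood spatter impact angle calculation:
width / length = 8.2 / 10.0 = 0.82
angle = arcsin(0.82)
angle = 55.08 degrees

55.08


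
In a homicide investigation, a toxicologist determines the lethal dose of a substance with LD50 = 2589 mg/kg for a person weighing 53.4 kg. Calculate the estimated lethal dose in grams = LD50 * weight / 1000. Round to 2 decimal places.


Lethal dose calculation:
Lethal dose = LD50 * body_weight / 1000
= 2589 * 53.4 / 1000
= 138252.6 / 1000
= 138.25 g

138.25


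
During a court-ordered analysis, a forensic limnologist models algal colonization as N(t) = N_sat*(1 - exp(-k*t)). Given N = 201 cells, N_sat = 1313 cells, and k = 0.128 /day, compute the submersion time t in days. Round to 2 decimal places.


PMSI from diatom colonization curve:
N / N_sat = 201 / 1313 = 0.153085
1 - N/N_sat = 0.846915
ln(1 - N/N_sat) = -0.166155
t = -ln(1 - N/N_sat) / k = -(-0.166155) / 0.128 = 1.30 days

1.30


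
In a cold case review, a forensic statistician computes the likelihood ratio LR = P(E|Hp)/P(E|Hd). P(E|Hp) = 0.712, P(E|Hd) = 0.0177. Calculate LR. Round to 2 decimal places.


Likelihood ratio calculation:
LR = P(E|Hp) / P(E|Hd)
LR = 0.712 / 0.0177
LR = 40.23

40.23


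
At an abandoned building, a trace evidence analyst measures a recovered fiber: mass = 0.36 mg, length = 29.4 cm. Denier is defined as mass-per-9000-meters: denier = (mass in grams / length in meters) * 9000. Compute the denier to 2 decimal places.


Denier calculation:
Mass in grams = 0.36 mg / 1000 = 0.00036 g
Length in meters = 29.4 cm / 100 = 0.294 m
Linear density = mass / length = 0.00036 / 0.294 = 0.00122449 g/m
Denier = (g/m) * 9000 = 0.00122449 * 9000 = 11.02

11.02


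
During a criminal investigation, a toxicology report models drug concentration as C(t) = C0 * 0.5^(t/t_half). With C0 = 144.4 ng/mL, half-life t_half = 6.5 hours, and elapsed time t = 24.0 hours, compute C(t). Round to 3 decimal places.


Drug concentration decay:
Number of half-lives = t / t_half = 24.0 / 6.5 = 3.692308
Decay factor = 0.5^3.692308 = 0.07735788
C(t) = 144.4 * 0.07735788 = 11.170 ng/mL

11.170


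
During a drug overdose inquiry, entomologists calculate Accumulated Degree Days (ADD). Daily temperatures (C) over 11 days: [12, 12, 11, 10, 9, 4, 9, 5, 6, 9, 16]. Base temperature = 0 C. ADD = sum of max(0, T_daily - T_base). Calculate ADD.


Computing ADD day by day:
Day 1: max(0, 12 - 0) = 12
Day 2: max(0, 12 - 0) = 12
Day 3: max(0, 11 - 0) = 11
Day 4: max(0, 10 - 0) = 10
Day 5: max(0, 9 - 0) = 9
Day 6: max(0, 4 - 0) = 4
Day 7: max(0, 9 - 0) = 9
Day 8: max(0, 5 - 0) = 5
Day 9: max(0, 6 - 0) = 6
Day 10: max(0, 9 - 0) = 9
Day 11: max(0, 16 - 0) = 16
Total ADD = 103

103


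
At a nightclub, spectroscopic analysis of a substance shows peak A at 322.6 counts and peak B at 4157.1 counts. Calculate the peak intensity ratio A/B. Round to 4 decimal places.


Spectral peak ratio:
Peak A = 322.6 counts
Peak B = 4157.1 counts
Ratio = 322.6 / 4157.1 = 0.0776

0.0776


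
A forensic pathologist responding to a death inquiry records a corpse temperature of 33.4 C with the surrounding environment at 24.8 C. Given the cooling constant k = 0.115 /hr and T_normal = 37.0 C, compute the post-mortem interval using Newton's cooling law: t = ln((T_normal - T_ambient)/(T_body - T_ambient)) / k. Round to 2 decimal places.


Using Newton's law of cooling:
t = ln((T_normal - T_ambient) / (T_body - T_ambient)) / k
T_normal - T_ambient = 12.2
T_body - T_ambient = 8.6
Ratio = 1.418605
ln(ratio) = 0.349674
t = 0.349674 / 0.115 = 3.04 hours

3.04


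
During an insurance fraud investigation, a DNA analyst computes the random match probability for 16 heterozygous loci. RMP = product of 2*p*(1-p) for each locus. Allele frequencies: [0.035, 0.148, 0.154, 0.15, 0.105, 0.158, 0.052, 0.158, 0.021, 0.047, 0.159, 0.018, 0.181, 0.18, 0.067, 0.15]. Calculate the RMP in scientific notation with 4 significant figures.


Computing RMP for 16 loci:
Locus 1: 2 * 0.035 * 0.965 = 0.06755
Locus 2: 2 * 0.148 * 0.852 = 0.252192
Locus 3: 2 * 0.154 * 0.846 = 0.260568
Locus 4: 2 * 0.15 * 0.85 = 0.255
Locus 5: 2 * 0.105 * 0.895 = 0.18795
Locus 6: 2 * 0.158 * 0.842 = 0.266072
Locus 7: 2 * 0.052 * 0.948 = 0.098592
Locus 8: 2 * 0.158 * 0.842 = 0.266072
Locus 9: 2 * 0.021 * 0.979 = 0.041118
Locus 10: 2 * 0.047 * 0.953 = 0.089582
Locus 11: 2 * 0.159 * 0.841 = 0.267438
Locus 12: 2 * 0.018 * 0.982 = 0.035352
Locus 13: 2 * 0.181 * 0.819 = 0.296478
Locus 14: 2 * 0.18 * 0.82 = 0.2952
Locus 15: 2 * 0.067 * 0.933 = 0.125022
Locus 16: 2 * 0.15 * 0.85 = 0.255
RMP = 1.443e-13

1.443e-13


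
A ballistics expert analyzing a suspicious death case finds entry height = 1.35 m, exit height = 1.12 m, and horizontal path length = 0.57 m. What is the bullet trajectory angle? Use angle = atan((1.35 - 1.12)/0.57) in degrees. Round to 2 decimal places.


Bullet trajectory angle:
Height difference = 1.35 - 1.12 = 0.23 m
angle = atan(0.23 / 0.57)
angle = atan(0.403509)
angle = 21.97 degrees

21.97


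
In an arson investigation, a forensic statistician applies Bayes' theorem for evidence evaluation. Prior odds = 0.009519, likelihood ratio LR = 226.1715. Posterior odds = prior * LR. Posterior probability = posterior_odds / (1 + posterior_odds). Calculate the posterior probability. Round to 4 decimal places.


Bayesian evidence evaluation:
Posterior odds = prior_odds * LR = 0.009519 * 226.1715 = 2.152927
Posterior probability = posterior_odds / (1 + posterior_odds)
= 2.152927 / (1 + 2.152927)
= 2.152927 / 3.152927
= 0.6828

0.6828


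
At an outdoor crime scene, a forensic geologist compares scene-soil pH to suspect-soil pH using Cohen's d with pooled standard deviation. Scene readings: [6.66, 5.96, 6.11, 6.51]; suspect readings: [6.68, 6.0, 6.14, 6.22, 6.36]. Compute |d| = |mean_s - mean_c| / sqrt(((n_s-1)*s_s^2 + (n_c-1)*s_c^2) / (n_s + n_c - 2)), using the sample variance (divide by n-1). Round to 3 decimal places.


Pooled-variance Cohen's d for soil pH comparison:
Scene mean = 25.24 / 4 = 6.31
Suspect mean = 31.4 / 5 = 6.28
Scene sample variance s_s^2 = 0.108333
Suspect sample variance s_c^2 = 0.067
Pooled variance = ((n_s-1)*s_s^2 + (n_c-1)*s_c^2) / (n_s + n_c - 2) = 0.084714
Pooled SD = sqrt(0.084714) = 0.291057
Mean difference = 0.03
|d| = |0.03| / 0.291057 = 0.103

0.103


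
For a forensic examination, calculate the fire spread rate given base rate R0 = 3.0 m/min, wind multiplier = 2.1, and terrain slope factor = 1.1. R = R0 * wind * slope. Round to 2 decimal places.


Fire spread rate calculation:
R = R0 * wind_factor * slope_factor
= 3.0 * 2.1 * 1.1
= 6.3 * 1.1
= 6.93 m/min

6.93


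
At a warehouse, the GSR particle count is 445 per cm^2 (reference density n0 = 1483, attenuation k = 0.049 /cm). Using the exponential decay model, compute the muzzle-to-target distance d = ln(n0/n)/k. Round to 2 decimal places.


GSR distance calculation:
n0/n = 1483 / 445 = 3.332584
ln(n0/n) = 1.203748
d = 1.203748 / 0.049 = 24.57 cm

24.57


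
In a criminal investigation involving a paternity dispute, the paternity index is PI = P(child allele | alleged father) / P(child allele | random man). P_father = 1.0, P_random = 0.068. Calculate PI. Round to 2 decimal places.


Paternity Index calculation:
PI = P(allele|father) / P(allele|random)
PI = 1.0 / 0.068
PI = 14.71

14.71


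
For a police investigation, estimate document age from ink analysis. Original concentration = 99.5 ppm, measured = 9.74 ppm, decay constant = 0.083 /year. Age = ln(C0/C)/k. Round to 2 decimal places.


Document age estimation:
C0/C = 99.5 / 9.74 = 10.215606
ln(C0/C) = 2.323917
t = 2.323917 / 0.083 = 28.00 years

28.00


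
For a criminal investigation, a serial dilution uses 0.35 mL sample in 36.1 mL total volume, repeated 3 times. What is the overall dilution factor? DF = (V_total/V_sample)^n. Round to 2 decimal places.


Dilution factor calculation:
Single dilution = V_total / V_sample = 36.1 / 0.35 ≈ 103.142857
Number of dilutions = 3
Total DF = (36.1 / 0.35)^3 (full precision, rounded at the end) = 1097280.02

1097280.02


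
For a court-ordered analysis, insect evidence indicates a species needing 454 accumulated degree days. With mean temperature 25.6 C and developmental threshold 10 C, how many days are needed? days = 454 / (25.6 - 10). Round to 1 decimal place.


Insect development time:
Effective temperature = avg_temp - T_base = 25.6 - 10 = 15.6 C
Days = ADD / effective_temp = 454 / 15.6 = 29.1 days

29.1


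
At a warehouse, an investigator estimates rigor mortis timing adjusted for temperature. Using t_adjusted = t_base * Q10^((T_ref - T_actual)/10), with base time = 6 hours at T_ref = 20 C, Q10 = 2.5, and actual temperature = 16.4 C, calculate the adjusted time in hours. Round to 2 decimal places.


Rigor mortis time adjustment:
Exponent = (T_ref - T_actual) / 10 = (20 - 16.4) / 10 = 0.36
Q10 factor = 2.5^0.36 = 1.39078
t_adjusted = 6 * 1.39078 = 8.34 hours

8.34


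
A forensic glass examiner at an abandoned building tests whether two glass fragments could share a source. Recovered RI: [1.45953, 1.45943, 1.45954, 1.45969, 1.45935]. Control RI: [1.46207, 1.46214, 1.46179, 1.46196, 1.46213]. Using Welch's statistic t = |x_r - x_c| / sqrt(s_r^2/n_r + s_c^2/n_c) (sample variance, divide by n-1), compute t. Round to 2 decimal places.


Welch's t-criterion for glass RI comparison:
Recovered mean = sum / n_r = 7.29754 / 5 = 1.459508
Control mean = sum / n_c = 7.31009 / 5 = 1.462018
Recovered sample variance s_r^2 = 1.642e-08
Control sample variance s_c^2 = 2.137e-08
Welch SE (unpooled) = sqrt(s_r^2/n_r + s_c^2/n_c) = sqrt(3.284e-09 + 4.274e-09) = sqrt(7.558e-09) = 8.69368e-05
|mean_r - mean_c| = 0.00251
t = 0.00251 / 8.69368e-05 = 28.87

28.87


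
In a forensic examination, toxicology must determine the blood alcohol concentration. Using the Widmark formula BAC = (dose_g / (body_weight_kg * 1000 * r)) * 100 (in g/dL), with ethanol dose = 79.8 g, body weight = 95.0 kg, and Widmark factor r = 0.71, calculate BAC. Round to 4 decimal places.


Applying the Widmark formula:
BAC = (dose_g / (body_wt * 1000 * r)) * 100
Denominator = 95.0 * 1000 * 0.71 = 67450
BAC = (79.8 / 67450) * 100
BAC = 0.1183 g/dL

0.1183


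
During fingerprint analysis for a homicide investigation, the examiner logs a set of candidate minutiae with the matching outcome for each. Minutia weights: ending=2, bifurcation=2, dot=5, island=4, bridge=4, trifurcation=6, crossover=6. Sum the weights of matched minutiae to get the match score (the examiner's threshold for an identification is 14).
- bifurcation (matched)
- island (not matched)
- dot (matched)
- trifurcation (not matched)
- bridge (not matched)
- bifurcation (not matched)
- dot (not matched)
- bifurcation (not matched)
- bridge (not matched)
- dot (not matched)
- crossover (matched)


Weighted minutiae match score:
  bifurcation: matched, +2 (running total 2)
  island: not matched, +0
  dot: matched, +5 (running total 7)
  trifurcation: not matched, +0
  bridge: not matched, +0
  bifurcation: not matched, +0
  dot: not matched, +0
  bifurcation: not matched, +0
  bridge: not matched, +0
  dot: not matched, +0
  crossover: matched, +6 (running total 13)
Total score = 13
Threshold = 14; verdict = inconclusive

13


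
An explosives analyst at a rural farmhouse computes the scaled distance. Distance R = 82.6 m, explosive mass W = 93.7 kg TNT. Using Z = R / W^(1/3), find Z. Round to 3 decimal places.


Scaled distance calculation:
W^(1/3) = 93.7^(1/3) = 4.541994
Z = R / W^(1/3) = 82.6 / 4.541994
Z = 18.186 m/kg^(1/3)

18.186


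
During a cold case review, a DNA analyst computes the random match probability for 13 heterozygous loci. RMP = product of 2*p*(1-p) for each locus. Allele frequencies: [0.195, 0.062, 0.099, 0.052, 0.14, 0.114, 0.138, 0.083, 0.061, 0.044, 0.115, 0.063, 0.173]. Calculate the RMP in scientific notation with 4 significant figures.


Computing RMP for 13 loci:
Locus 1: 2 * 0.195 * 0.805 = 0.31395
Locus 2: 2 * 0.062 * 0.938 = 0.116312
Locus 3: 2 * 0.099 * 0.901 = 0.178398
Locus 4: 2 * 0.052 * 0.948 = 0.098592
Locus 5: 2 * 0.14 * 0.86 = 0.2408
Locus 6: 2 * 0.114 * 0.886 = 0.202008
Locus 7: 2 * 0.138 * 0.862 = 0.237912
Locus 8: 2 * 0.083 * 0.917 = 0.152222
Locus 9: 2 * 0.061 * 0.939 = 0.114558
Locus 10: 2 * 0.044 * 0.956 = 0.084128
Locus 11: 2 * 0.115 * 0.885 = 0.20355
Locus 12: 2 * 0.063 * 0.937 = 0.118062
Locus 13: 2 * 0.173 * 0.827 = 0.286142
RMP = 7.498e-11

7.498e-11


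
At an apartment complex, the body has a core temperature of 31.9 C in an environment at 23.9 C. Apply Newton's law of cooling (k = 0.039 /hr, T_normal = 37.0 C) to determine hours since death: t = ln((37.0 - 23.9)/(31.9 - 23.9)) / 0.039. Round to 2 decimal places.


Using Newton's law of cooling:
t = ln((T_normal - T_ambient) / (T_body - T_ambient)) / k
T_normal - T_ambient = 13.1
T_body - T_ambient = 8.0
Ratio = 1.6375
ln(ratio) = 0.493171
t = 0.493171 / 0.039 = 12.65 hours

12.65


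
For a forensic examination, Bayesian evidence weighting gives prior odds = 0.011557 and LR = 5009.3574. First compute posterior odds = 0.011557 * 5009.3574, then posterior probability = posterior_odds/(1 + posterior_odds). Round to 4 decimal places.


Bayesian evidence evaluation:
Posterior odds = prior_odds * LR = 0.011557 * 5009.3574 = 57.89314
Posterior probability = posterior_odds / (1 + posterior_odds)
= 57.89314 / (1 + 57.89314)
= 57.89314 / 58.89314
= 0.9830

0.9830


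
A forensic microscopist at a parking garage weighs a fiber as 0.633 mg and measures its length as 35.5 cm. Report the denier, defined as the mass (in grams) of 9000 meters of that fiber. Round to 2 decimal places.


Denier calculation:
Mass in grams = 0.633 mg / 1000 = 0.000633 g
Length in meters = 35.5 cm / 100 = 0.355 m
Linear density = mass / length = 0.000633 / 0.355 = 0.0017831 g/m
Denier = (g/m) * 9000 = 0.0017831 * 9000 = 16.05

16.05


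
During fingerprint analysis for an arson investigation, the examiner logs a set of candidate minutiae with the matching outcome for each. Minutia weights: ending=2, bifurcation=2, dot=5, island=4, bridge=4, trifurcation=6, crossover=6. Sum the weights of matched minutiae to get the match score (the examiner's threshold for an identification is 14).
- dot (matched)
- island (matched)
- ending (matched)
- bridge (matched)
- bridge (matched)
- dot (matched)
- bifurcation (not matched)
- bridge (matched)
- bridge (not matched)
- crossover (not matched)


Weighted minutiae match score:
  dot: matched, +5 (running total 5)
  island: matched, +4 (running total 9)
  ending: matched, +2 (running total 11)
  bridge: matched, +4 (running total 15)
  bridge: matched, +4 (running total 19)
  dot: matched, +5 (running total 24)
  bifurcation: not matched, +0
  bridge: matched, +4 (running total 28)
  bridge: not matched, +0
  crossover: not matched, +0
Total score = 28
Threshold = 14; verdict = identification

28


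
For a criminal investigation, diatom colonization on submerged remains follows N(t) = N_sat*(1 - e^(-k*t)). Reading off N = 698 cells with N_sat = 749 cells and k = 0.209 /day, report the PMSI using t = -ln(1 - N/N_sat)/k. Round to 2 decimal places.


PMSI from diatom colonization curve:
N / N_sat = 698 / 749 = 0.931909
1 - N/N_sat = 0.068091
ln(1 - N/N_sat) = -2.68691
t = -ln(1 - N/N_sat) / k = -(-2.68691) / 0.209 = 12.86 days

12.86


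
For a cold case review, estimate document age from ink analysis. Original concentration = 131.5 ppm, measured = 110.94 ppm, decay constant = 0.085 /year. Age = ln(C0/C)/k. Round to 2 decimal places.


Document age estimation:
C0/C = 131.5 / 110.94 = 1.185325
ln(C0/C) = 0.170017
t = 0.170017 / 0.085 = 2.00 years

2.00


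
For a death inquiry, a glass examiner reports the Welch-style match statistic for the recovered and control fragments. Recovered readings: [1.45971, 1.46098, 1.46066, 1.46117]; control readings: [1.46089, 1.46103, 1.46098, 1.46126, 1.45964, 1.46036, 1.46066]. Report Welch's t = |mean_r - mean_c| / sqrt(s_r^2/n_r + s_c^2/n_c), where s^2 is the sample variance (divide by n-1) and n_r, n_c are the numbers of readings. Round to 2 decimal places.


Welch's t-criterion for glass RI comparison:
Recovered mean = sum / n_r = 5.84252 / 4 = 1.46063
Control mean = sum / n_c = 10.22482 / 7 = 1.4606886
Recovered sample variance s_r^2 = 4.20467e-07
Control sample variance s_c^2 = 2.96148e-07
Welch SE (unpooled) = sqrt(s_r^2/n_r + s_c^2/n_c) = sqrt(1.05117e-07 + 4.23068e-08) = sqrt(1.47424e-07) = 0.000383958
|mean_r - mean_c| = 5.85714e-05
t = 5.85714e-05 / 0.000383958 = 0.15

0.15


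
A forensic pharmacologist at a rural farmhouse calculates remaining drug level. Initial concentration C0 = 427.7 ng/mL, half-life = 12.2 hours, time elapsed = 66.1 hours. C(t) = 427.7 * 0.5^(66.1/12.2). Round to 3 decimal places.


Drug concentration decay:
Number of half-lives = t / t_half = 66.1 / 12.2 = 5.418033
Decay factor = 0.5^5.418033 = 0.02338889
C(t) = 427.7 * 0.02338889 = 10.003 ng/mL

10.003


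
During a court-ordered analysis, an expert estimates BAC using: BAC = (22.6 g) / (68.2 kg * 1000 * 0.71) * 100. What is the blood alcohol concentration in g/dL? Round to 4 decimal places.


Applying the Widmark formula:
BAC = (dose_g / (body_wt * 1000 * r)) * 100
Denominator = 68.2 * 1000 * 0.71 = 48422
BAC = (22.6 / 48422) * 100
BAC = 0.0467 g/dL

0.0467


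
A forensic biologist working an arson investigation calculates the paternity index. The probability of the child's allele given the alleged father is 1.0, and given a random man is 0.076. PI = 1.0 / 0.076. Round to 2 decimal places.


Paternity Index calculation:
PI = P(allele|father) / P(allele|random)
PI = 1.0 / 0.076
PI = 13.16

13.16


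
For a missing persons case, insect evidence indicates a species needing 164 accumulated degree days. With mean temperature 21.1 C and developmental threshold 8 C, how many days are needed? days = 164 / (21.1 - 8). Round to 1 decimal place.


Insect development time:
Effective temperature = avg_temp - T_base = 21.1 - 8 = 13.1 C
Days = ADD / effective_temp = 164 / 13.1 = 12.5 days

12.5


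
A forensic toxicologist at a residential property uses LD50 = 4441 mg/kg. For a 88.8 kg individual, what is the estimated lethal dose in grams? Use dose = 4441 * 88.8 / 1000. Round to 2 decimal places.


Lethal dose calculation:
Lethal dose = LD50 * body_weight / 1000
= 4441 * 88.8 / 1000
= 394360.8 / 1000
= 394.36 g

394.36


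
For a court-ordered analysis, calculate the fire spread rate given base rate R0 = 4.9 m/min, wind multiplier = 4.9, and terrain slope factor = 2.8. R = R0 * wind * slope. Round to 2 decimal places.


Fire spread rate calculation:
R = R0 * wind_factor * slope_factor
= 4.9 * 4.9 * 2.8
= 24.01 * 2.8
= 67.23 m/min

67.23


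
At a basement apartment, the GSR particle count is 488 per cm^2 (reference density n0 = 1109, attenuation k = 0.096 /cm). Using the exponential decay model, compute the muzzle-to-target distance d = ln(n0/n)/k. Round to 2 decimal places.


GSR distance calculation:
n0/n = 1109 / 488 = 2.272541
ln(n0/n) = 0.820899
d = 0.820899 / 0.096 = 8.55 cm

8.55


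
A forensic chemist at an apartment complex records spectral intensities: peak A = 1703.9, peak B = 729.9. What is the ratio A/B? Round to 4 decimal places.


Spectral peak ratio:
Peak A = 1703.9 counts
Peak B = 729.9 counts
Ratio = 1703.9 / 729.9 = 2.3344

2.3344


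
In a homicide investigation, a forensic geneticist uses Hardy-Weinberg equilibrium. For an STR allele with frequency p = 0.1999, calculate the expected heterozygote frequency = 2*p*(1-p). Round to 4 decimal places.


Hardy-Weinberg heterozygote frequency:
q = 1 - p = 1 - 0.1999 = 0.8001
2pq = 2 * 0.1999 * 0.8001 = 0.3199

0.3199


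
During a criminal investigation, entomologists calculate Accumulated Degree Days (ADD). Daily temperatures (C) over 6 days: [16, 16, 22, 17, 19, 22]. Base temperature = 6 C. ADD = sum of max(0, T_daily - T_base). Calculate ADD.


Computing ADD day by day:
Day 1: max(0, 16 - 6) = 10
Day 2: max(0, 16 - 6) = 10
Day 3: max(0, 22 - 6) = 16
Day 4: max(0, 17 - 6) = 11
Day 5: max(0, 19 - 6) = 13
Day 6: max(0, 22 - 6) = 16
Total ADD = 76

76


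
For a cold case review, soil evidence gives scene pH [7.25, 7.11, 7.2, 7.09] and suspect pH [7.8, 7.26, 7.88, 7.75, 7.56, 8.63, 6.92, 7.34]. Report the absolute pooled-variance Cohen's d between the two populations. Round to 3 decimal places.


Pooled-variance Cohen's d for soil pH comparison:
Scene mean = 28.65 / 4 = 7.1625
Suspect mean = 61.14 / 8 = 7.6425
Scene sample variance s_s^2 = 0.005692
Suspect sample variance s_c^2 = 0.262079
Pooled variance = ((n_s-1)*s_s^2 + (n_c-1)*s_c^2) / (n_s + n_c - 2) = 0.185163
Pooled SD = sqrt(0.185163) = 0.430306
Mean difference = -0.48
|d| = |-0.48| / 0.430306 = 1.115

1.115


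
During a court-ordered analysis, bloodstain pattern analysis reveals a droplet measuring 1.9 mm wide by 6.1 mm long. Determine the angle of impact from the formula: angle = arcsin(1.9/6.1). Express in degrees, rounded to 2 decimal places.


Blood spatter impact angle calculation:
width / length = 1.9 / 6.1 = 0.311475
angle = arcsin(0.311475)
angle = 18.15 degrees

18.15


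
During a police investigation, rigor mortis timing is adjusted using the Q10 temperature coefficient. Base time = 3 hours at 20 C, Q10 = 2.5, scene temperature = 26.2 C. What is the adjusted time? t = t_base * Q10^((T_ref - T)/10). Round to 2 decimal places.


Rigor mortis time adjustment:
Exponent = (T_ref - T_actual) / 10 = (20 - 26.2) / 10 = -0.62
Q10 factor = 2.5^-0.62 = 0.5666
t_adjusted = 3 * 0.5666 = 1.70 hours

1.70


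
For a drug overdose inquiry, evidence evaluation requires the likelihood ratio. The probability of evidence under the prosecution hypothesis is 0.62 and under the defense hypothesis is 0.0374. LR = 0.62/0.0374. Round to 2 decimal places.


Likelihood ratio calculation:
LR = P(E|Hp) / P(E|Hd)
LR = 0.62 / 0.0374
LR = 16.58

16.58


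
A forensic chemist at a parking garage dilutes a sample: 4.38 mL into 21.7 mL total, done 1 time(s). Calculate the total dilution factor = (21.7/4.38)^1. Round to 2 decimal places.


Dilution factor calculation:
Single dilution = V_total / V_sample = 21.7 / 4.38 ≈ 4.954338
Number of dilutions = 1
Total DF = (21.7 / 4.38)^1 (full precision, rounded at the end) = 4.95

4.95


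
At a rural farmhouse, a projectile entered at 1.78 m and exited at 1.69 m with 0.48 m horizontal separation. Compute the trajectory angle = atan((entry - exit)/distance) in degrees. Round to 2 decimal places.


Bullet trajectory angle:
Height difference = 1.78 - 1.69 = 0.09 m
angle = atan(0.09 / 0.48)
angle = atan(0.1875)
angle = 10.62 degrees

10.62


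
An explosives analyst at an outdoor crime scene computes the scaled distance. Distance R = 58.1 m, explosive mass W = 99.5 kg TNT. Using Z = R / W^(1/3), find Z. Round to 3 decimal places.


Scaled distance calculation:
W^(1/3) = 99.5^(1/3) = 4.63384
Z = R / W^(1/3) = 58.1 / 4.63384
Z = 12.538 m/kg^(1/3)

12.538


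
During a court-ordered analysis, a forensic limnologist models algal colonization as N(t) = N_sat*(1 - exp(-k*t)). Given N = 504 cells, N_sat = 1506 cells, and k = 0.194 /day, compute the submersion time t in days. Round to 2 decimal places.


PMSI from diatom colonization curve:
N / N_sat = 504 / 1506 = 0.334661
1 - N/N_sat = 0.665339
ln(1 - N/N_sat) = -0.407459
t = -ln(1 - N/N_sat) / k = -(-0.407459) / 0.194 = 2.10 days

2.10


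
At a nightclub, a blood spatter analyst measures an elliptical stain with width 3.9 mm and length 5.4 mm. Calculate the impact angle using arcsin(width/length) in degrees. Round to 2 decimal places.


Blood spatter impact angle calculation:
width / length = 3.9 / 5.4 = 0.722222
angle = arcsin(0.722222)
angle = 46.24 degrees

46.24


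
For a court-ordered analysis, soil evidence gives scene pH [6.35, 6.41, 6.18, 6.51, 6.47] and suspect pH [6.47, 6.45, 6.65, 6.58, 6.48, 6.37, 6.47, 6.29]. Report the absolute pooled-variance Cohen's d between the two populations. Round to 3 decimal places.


Pooled-variance Cohen's d for soil pH comparison:
Scene mean = 31.92 / 5 = 6.384
Suspect mean = 51.76 / 8 = 6.47
Scene sample variance s_s^2 = 0.01668
Suspect sample variance s_c^2 = 0.012486
Pooled variance = ((n_s-1)*s_s^2 + (n_c-1)*s_c^2) / (n_s + n_c - 2) = 0.014011
Pooled SD = sqrt(0.014011) = 0.118368
Mean difference = -0.086
|d| = |-0.086| / 0.118368 = 0.727

0.727


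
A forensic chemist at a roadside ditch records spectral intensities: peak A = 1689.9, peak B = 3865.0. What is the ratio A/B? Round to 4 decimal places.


Spectral peak ratio:
Peak A = 1689.9 counts
Peak B = 3865.0 counts
Ratio = 1689.9 / 3865.0 = 0.4372

0.4372


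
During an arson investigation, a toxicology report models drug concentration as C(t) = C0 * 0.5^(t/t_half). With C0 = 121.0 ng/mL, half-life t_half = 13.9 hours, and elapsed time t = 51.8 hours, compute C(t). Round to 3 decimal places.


Drug concentration decay:
Number of half-lives = t / t_half = 51.8 / 13.9 = 3.726619
Decay factor = 0.5^3.726619 = 0.07553981
C(t) = 121.0 * 0.07553981 = 9.140 ng/mL

9.140


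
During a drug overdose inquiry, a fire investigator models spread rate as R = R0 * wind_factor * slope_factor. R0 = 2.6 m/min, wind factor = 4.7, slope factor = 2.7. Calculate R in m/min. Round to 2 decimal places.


Fire spread rate calculation:
R = R0 * wind_factor * slope_factor
= 2.6 * 4.7 * 2.7
= 12.22 * 2.7
= 32.99 m/min

32.99


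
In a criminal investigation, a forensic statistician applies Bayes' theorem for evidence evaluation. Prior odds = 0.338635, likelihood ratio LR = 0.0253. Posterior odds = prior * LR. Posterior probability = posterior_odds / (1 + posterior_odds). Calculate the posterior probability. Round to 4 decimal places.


Bayesian evidence evaluation:
Posterior odds = prior_odds * LR = 0.338635 * 0.0253 = 0.008567465
Posterior probability = posterior_odds / (1 + posterior_odds)
= 0.008567465 / (1 + 0.008567465)
= 0.008567465 / 1.008567465
= 0.0085

0.0085


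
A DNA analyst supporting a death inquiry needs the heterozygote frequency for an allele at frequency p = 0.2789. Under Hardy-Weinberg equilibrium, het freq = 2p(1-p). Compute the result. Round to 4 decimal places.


Hardy-Weinberg heterozygote frequency:
q = 1 - p = 1 - 0.2789 = 0.7211
2pq = 2 * 0.2789 * 0.7211 = 0.4022

0.4022


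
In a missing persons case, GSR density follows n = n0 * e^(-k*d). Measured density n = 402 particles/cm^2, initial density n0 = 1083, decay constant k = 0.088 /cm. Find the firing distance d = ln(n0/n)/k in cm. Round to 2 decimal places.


GSR distance calculation:
n0/n = 1083 / 402 = 2.69403
ln(n0/n) = 0.991038
d = 0.991038 / 0.088 = 11.26 cm

11.26


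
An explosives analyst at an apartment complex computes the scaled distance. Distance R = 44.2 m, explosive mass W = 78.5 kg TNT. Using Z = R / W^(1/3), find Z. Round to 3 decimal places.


Scaled distance calculation:
W^(1/3) = 78.5^(1/3) = 4.281769
Z = R / W^(1/3) = 44.2 / 4.281769
Z = 10.323 m/kg^(1/3)

10.323


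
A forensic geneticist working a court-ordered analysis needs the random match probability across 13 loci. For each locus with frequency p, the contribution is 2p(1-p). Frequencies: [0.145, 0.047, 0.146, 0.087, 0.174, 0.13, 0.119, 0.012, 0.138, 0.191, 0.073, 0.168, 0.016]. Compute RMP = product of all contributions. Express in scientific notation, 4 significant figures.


Computing RMP for 13 loci:
Locus 1: 2 * 0.145 * 0.855 = 0.24795
Locus 2: 2 * 0.047 * 0.953 = 0.089582
Locus 3: 2 * 0.146 * 0.854 = 0.249368
Locus 4: 2 * 0.087 * 0.913 = 0.158862
Locus 5: 2 * 0.174 * 0.826 = 0.287448
Locus 6: 2 * 0.13 * 0.87 = 0.2262
Locus 7: 2 * 0.119 * 0.881 = 0.209678
Locus 8: 2 * 0.012 * 0.988 = 0.023712
Locus 9: 2 * 0.138 * 0.862 = 0.237912
Locus 10: 2 * 0.191 * 0.809 = 0.309038
Locus 11: 2 * 0.073 * 0.927 = 0.135342
Locus 12: 2 * 0.168 * 0.832 = 0.279552
Locus 13: 2 * 0.016 * 0.984 = 0.031488
RMP = 2.492e-11

2.492e-11


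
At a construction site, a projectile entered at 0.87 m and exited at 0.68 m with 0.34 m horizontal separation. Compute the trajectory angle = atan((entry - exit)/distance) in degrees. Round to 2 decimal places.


Bullet trajectory angle:
Height difference = 0.87 - 0.68 = 0.19 m
angle = atan(0.19 / 0.34)
angle = atan(0.558824)
angle = 29.20 degrees

29.20


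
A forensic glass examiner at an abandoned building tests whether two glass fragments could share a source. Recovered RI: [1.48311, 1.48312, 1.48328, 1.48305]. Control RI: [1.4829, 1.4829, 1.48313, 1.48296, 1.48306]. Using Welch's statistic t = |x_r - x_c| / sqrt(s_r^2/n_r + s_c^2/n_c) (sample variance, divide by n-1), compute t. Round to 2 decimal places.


Welch's t-criterion for glass RI comparison:
Recovered mean = sum / n_r = 5.93256 / 4 = 1.48314
Control mean = sum / n_c = 7.41495 / 5 = 1.48299
Recovered sample variance s_r^2 = 9.66667e-09
Control sample variance s_c^2 = 1.04e-08
Welch SE (unpooled) = sqrt(s_r^2/n_r + s_c^2/n_c) = sqrt(2.41667e-09 + 2.08e-09) = sqrt(4.49667e-09) = 6.70572e-05
|mean_r - mean_c| = 0.00015
t = 0.00015 / 6.70572e-05 = 2.24

2.24


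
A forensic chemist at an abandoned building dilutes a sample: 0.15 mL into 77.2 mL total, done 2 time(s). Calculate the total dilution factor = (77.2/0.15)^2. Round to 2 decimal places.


Dilution factor calculation:
Single dilution = V_total / V_sample = 77.2 / 0.15 ≈ 514.666667
Number of dilutions = 2
Total DF = (77.2 / 0.15)^2 (full precision, rounded at the end) = 264881.78

264881.78


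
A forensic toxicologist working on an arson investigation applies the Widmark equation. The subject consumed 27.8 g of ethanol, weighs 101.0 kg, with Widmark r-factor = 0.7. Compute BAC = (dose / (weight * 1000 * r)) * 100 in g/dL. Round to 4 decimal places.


Applying the Widmark formula:
BAC = (dose_g / (body_wt * 1000 * r)) * 100
Denominator = 101.0 * 1000 * 0.7 = 70700
BAC = (27.8 / 70700) * 100
BAC = 0.0393 g/dL

0.0393


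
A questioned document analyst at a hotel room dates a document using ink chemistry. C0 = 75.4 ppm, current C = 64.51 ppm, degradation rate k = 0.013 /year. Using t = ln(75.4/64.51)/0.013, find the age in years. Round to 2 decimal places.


Document age estimation:
C0/C = 75.4 / 64.51 = 1.168811
ln(C0/C) = 0.155987
t = 0.155987 / 0.013 = 12.00 years

12.00


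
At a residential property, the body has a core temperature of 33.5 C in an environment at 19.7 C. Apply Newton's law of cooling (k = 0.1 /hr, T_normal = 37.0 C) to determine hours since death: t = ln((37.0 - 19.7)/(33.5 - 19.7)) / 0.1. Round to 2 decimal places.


Using Newton's law of cooling:
t = ln((T_normal - T_ambient) / (T_body - T_ambient)) / k
T_normal - T_ambient = 17.3
T_body - T_ambient = 13.8
Ratio = 1.253623
ln(ratio) = 0.226038
t = 0.226038 / 0.1 = 2.26 hours

2.26


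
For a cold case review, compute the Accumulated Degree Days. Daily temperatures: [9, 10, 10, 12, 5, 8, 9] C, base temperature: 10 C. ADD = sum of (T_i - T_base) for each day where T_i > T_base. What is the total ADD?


Computing ADD day by day:
Day 1: max(0, 9 - 10) = 0
Day 2: max(0, 10 - 10) = 0
Day 3: max(0, 10 - 10) = 0
Day 4: max(0, 12 - 10) = 2
Day 5: max(0, 5 - 10) = 0
Day 6: max(0, 8 - 10) = 0
Day 7: max(0, 9 - 10) = 0
Total ADD = 2

2


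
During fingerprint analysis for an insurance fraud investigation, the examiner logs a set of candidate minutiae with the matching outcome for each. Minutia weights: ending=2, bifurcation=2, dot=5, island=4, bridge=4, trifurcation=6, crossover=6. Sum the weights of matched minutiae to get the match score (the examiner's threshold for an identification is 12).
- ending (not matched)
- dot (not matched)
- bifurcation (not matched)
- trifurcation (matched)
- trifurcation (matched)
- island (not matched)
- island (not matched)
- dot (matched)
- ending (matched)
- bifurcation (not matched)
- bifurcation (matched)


Weighted minutiae match score:
  ending: not matched, +0
  dot: not matched, +0
  bifurcation: not matched, +0
  trifurcation: matched, +6 (running total 6)
  trifurcation: matched, +6 (running total 12)
  island: not matched, +0
  island: not matched, +0
  dot: matched, +5 (running total 17)
  ending: matched, +2 (running total 19)
  bifurcation: not matched, +0
  bifurcation: matched, +2 (running total 21)
Total score = 21
Threshold = 12; verdict = identification

21


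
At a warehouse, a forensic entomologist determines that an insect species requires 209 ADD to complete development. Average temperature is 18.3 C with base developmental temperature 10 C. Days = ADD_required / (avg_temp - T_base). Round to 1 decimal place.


Insect development time:
Effective temperature = avg_temp - T_base = 18.3 - 10 = 8.3 C
Days = ADD / effective_temp = 209 / 8.3 = 25.2 days

25.2


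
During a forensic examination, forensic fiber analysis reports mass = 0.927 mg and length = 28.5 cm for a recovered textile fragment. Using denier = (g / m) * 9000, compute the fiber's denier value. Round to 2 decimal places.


Denier calculation:
Mass in grams = 0.927 mg / 1000 = 0.000927 g
Length in meters = 28.5 cm / 100 = 0.285 m
Linear density = mass / length = 0.000927 / 0.285 = 0.00325263 g/m
Denier = (g/m) * 9000 = 0.00325263 * 9000 = 29.27

29.27


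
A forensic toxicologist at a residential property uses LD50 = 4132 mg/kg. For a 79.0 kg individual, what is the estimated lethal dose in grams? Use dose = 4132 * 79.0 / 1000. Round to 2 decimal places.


Lethal dose calculation:
Lethal dose = LD50 * body_weight / 1000
= 4132 * 79.0 / 1000
= 326428 / 1000
= 326.43 g

326.43


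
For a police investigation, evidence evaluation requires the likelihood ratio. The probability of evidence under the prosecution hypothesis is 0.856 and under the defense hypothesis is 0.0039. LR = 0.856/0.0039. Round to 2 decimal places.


Likelihood ratio calculation:
LR = P(E|Hp) / P(E|Hd)
LR = 0.856 / 0.0039
LR = 219.49

219.49


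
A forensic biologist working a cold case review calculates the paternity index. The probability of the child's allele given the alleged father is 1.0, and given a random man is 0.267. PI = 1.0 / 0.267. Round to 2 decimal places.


Paternity Index calculation:
PI = P(allele|father) / P(allele|random)
PI = 1.0 / 0.267
PI = 3.75

3.75


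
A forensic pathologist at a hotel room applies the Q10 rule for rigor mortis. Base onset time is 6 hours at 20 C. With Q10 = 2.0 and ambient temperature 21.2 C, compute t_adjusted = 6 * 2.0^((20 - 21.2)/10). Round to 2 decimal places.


Rigor mortis time adjustment:
Exponent = (T_ref - T_actual) / 10 = (20 - 21.2) / 10 = -0.12
Q10 factor = 2.0^-0.12 = 0.92019
t_adjusted = 6 * 0.92019 = 5.52 hours

5.52


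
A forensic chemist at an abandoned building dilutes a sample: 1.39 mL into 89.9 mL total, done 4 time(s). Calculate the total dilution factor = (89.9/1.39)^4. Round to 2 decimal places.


Dilution factor calculation:
Single dilution = V_total / V_sample = 89.9 / 1.39 ≈ 64.676259
Number of dilutions = 4
Total DF = (89.9 / 1.39)^4 (full precision, rounded at the end) = 17497643.58

17497643.58


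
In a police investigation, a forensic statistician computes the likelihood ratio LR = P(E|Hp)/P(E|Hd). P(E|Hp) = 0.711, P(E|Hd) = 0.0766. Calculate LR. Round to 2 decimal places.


Likelihood ratio calculation:
LR = P(E|Hp) / P(E|Hd)
LR = 0.711 / 0.0766
LR = 9.28

9.28


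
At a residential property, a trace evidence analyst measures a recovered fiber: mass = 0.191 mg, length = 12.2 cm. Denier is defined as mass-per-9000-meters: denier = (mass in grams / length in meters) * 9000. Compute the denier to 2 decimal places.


Denier calculation:
Mass in grams = 0.191 mg / 1000 = 0.000191 g
Length in meters = 12.2 cm / 100 = 0.122 m
Linear density = mass / length = 0.000191 / 0.122 = 0.00156557 g/m
Denier = (g/m) * 9000 = 0.00156557 * 9000 = 14.09

14.09


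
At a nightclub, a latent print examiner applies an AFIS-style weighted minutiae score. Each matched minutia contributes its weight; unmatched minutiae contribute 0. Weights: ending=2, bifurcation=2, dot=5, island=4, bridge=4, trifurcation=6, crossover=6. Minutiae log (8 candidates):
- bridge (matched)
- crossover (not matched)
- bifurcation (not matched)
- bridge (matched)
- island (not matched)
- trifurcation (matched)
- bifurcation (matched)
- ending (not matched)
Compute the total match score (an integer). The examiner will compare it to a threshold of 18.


Weighted minutiae match score:
  bridge: matched, +4 (running total 4)
  crossover: not matched, +0
  bifurcation: not matched, +0
  bridge: matched, +4 (running total 8)
  island: not matched, +0
  trifurcation: matched, +6 (running total 14)
  bifurcation: matched, +2 (running total 16)
  ending: not matched, +0
Total score = 16
Threshold = 18; verdict = inconclusive

16


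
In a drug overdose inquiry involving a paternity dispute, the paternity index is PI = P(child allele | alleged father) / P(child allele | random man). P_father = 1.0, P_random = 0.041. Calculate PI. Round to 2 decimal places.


Paternity Index calculation:
PI = P(allele|father) / P(allele|random)
PI = 1.0 / 0.041
PI = 24.39

24.39


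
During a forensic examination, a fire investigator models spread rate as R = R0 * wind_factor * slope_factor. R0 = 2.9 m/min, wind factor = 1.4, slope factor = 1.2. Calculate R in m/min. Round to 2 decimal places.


Fire spread rate calculation:
R = R0 * wind_factor * slope_factor
= 2.9 * 1.4 * 1.2
= 4.06 * 1.2
= 4.87 m/min

4.87


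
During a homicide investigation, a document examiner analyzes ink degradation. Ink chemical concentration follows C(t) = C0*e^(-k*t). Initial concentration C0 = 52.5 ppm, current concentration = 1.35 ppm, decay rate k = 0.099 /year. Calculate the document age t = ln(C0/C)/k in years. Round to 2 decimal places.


Document age estimation:
C0/C = 52.5 / 1.35 = 38.888889
ln(C0/C) = 3.660709
t = 3.660709 / 0.099 = 36.98 years

36.98


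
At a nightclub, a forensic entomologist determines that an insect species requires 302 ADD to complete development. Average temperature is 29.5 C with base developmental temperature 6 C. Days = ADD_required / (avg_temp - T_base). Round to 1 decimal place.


Insect development time:
Effective temperature = avg_temp - T_base = 29.5 - 6 = 23.5 C
Days = ADD / effective_temp = 302 / 23.5 = 12.9 days

12.9


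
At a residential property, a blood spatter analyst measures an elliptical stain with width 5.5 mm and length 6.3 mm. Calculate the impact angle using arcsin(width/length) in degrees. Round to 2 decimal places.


Blood spatter impact angle calculation:
width / length = 5.5 / 6.3 = 0.873016
angle = arcsin(0.873016)
angle = 60.81 degrees

60.81


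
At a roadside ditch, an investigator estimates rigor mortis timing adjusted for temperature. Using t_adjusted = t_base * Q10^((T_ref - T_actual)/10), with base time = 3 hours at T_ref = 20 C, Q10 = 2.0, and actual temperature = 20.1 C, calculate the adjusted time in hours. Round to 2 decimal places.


Rigor mortis time adjustment:
Exponent = (T_ref - T_actual) / 10 = (20 - 20.1) / 10 = -0.01
Q10 factor = 2.0^-0.01 = 0.99309
t_adjusted = 3 * 0.99309 = 2.98 hours

2.98


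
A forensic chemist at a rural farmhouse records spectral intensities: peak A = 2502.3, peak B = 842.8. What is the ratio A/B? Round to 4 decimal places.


Spectral peak ratio:
Peak A = 2502.3 counts
Peak B = 842.8 counts
Ratio = 2502.3 / 842.8 = 2.9690

2.9690


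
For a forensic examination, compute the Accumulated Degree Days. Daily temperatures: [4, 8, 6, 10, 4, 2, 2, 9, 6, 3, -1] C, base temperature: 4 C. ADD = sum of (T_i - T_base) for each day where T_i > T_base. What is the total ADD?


Computing ADD day by day:
Day 1: max(0, 4 - 4) = 0
Day 2: max(0, 8 - 4) = 4
Day 3: max(0, 6 - 4) = 2
Day 4: max(0, 10 - 4) = 6
Day 5: max(0, 4 - 4) = 0
Day 6: max(0, 2 - 4) = 0
Day 7: max(0, 2 - 4) = 0
Day 8: max(0, 9 - 4) = 5
Day 9: max(0, 6 - 4) = 2
Day 10: max(0, 3 - 4) = 0
Day 11: max(0, -1 - 4) = 0
Total ADD = 19

19
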